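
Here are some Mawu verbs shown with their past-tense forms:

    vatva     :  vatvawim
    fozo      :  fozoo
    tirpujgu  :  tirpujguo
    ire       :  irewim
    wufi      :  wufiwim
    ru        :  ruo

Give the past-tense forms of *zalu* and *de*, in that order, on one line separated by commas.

zaluo, dewim

Looking at the last vowel of each stem: -o when the last vowel of the stem is a rounded vowel (*fozo*, *tirpujgu*, *ru*); -wim when the last vowel of the stem is an unrounded vowel (*vatva*, *ire*, *wufi*).
*zalu*: last vowel = /u/, a rounded vowel → -o → *zaluo*.
Since the last vowel of *de* is /e/ (an unrounded vowel), it takes -wim, giving *dewim*.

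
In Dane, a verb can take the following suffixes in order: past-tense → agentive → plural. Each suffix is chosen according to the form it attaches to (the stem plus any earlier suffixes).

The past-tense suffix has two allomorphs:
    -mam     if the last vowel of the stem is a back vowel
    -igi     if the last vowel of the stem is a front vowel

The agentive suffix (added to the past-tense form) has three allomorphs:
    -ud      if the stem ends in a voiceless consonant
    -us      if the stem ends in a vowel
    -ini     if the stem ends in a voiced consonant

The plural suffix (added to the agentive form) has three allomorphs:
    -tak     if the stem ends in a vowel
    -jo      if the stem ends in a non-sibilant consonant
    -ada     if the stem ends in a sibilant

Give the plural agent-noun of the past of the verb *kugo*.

*kugo*: last vowel = /o/, a back vowel → -mam → *kugomam*.
Since the final sound of the past-tense form *kugomam* is /m/ (a voiced consonant), it takes -ini, giving *kugomamini*.
The agentive form *kugomamini* — final sound /i/ (a vowel) → -tak → *kugomaminitak*.

kugomaminitak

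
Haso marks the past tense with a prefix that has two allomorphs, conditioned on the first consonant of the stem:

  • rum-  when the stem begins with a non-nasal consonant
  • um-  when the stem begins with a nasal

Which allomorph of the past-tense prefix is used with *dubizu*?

The first consonant of *dubizu* is /d/, which is non-nasal, so the prefix is rum-.

rum-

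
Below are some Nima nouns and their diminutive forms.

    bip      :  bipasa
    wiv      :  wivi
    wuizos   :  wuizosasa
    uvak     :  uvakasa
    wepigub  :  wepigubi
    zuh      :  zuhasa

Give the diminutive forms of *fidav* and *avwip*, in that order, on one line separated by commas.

The suffix is conditioned by the final consonant: -asa when the stem ends in a voiceless consonant (*bip*, *wuizos*, *uvak*, *zuh*); -i when the stem ends in a voiced consonant (*wiv*, *wepigub*).
The final consonant of *fidav* is /v/, which is voiced, so the suffix is -i, giving *fidavi*.
*avwip* — final consonant /p/ (voiceless) → -asa → *avwipasa*.

fidavi, avwipasa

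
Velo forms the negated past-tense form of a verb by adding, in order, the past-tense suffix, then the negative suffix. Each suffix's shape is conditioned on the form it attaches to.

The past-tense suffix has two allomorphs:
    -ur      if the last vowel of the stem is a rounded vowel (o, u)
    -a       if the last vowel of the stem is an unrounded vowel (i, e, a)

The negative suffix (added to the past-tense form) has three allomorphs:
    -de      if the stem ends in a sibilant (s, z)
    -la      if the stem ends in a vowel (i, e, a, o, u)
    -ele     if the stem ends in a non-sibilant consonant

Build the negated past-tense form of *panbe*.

*panbe* — last vowel /e/ (an unrounded vowel) → -a → *panbea*.
The final sound of the past-tense form *panbea* is /a/, which is a vowel, so the negative suffix is -la, giving *panbeala*.

panbeala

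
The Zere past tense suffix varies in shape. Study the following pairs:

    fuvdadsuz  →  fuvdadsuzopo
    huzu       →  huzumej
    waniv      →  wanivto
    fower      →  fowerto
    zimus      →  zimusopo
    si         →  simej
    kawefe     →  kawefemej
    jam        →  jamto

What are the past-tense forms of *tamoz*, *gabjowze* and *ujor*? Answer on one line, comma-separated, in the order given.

Looking at the final sound of each stem: -opo when the stem ends in a sibilant (*fuvdadsuz*, *zimus*); -to when the stem ends in a non-sibilant consonant (*waniv*, *fower*, *jam*); -mej when the stem ends in a vowel (*huzu*, *si*, *kawefe*).
*tamoz* — final sound /z/ (a sibilant) → -opo → *tamozopo*.
*gabjowze* — final sound /e/ (a vowel) → -mej → *gabjowzemej*.
The final sound of *ujor* is /r/, which is a non-sibilant consonant, so the suffix is -to, giving *ujorto*.

tamozopo, gabjowzemej, ujorto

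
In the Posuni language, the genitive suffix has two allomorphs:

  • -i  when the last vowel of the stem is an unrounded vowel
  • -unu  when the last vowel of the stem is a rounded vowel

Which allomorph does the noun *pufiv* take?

Since the last vowel of *pufiv* is /i/ (an unrounded vowel), it takes -i.

-i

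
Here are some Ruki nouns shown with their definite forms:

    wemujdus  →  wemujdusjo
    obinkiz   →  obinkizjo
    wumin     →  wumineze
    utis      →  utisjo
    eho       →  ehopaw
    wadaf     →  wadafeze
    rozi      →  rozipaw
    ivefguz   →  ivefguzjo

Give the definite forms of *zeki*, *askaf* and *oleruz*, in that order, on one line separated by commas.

zekipaw, askafeze, oleruzjo

The pattern is sibilance of the final sound: -jo when the stem ends in a sibilant (*wemujdus*, *obinkiz*, *utis*, *ivefguz*); -eze when the stem ends in a non-sibilant consonant (*wumin*, *wadaf*); -paw when the stem ends in a vowel (*eho*, *rozi*).
*zeki* — final sound /i/ (a vowel) → -paw → *zekipaw*.
*askaf* — final sound /f/ (a non-sibilant consonant) → -eze → *askafeze*.
*oleruz*: final sound = /z/, a sibilant → -jo → *oleruzjo*.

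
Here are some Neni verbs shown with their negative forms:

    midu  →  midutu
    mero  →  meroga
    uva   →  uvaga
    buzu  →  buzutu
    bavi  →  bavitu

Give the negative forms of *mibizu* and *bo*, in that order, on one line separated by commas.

The suffix is conditioned by the last vowel: -tu when the last vowel of the stem is a high vowel (*midu*, *buzu*, *bavi*); -ga when the last vowel of the stem is a non-high vowel (*mero*, *uva*).
The last vowel of *mibizu* is /u/, which is a high vowel, so the suffix is -tu, giving *mibizutu*.
The last vowel of *bo* is /o/, which is a non-high vowel, so the suffix is -ga, giving *boga*.

mibizutu, boga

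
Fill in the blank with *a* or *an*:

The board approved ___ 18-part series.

an

The indefinite article is chosen by the initial *sound* of the following word, not its spelling.
The number *18* is spoken "eighteen", beginning with /ˌeɪˈtiːn/ — a vowel sound.
So the article is *an*: The board approved an 18-part series.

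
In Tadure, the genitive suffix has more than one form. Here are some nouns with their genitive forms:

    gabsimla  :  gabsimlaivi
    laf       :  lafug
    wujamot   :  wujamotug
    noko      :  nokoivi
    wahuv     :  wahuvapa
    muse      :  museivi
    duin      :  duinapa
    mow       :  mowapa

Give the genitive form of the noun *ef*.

The pattern is voicing of the final sound: -ug when the stem ends in a voiceless consonant (*laf*, *wujamot*); -apa when the stem ends in a voiced consonant (*wahuv*, *duin*, *mow*); -ivi when the stem ends in a vowel (*gabsimla*, *noko*, *muse*).
*ef* — final sound /f/ (a voiceless consonant) → -ug → *efug*.

efug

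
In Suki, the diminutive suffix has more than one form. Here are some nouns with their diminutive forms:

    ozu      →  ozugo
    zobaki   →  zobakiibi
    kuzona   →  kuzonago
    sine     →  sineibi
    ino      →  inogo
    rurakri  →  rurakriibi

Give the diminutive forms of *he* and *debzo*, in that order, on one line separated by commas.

The pattern is front/back vowel harmony: -ibi when the last vowel of the stem is a front vowel (*zobaki*, *sine*, *rurakri*); -go when the last vowel of the stem is a back vowel (*ozu*, *kuzona*, *ino*).
Since the last vowel of *he* is /e/ (a front vowel), it takes -ibi, giving *heibi*.
*debzo* — last vowel /o/ (a back vowel) → -go → *debzogo*.

heibi, debzogo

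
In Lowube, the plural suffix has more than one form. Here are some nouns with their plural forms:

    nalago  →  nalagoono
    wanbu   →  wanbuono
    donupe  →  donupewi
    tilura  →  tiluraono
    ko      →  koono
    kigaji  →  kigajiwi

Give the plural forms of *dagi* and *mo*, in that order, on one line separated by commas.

The pattern is front/back vowel harmony: -wi when the last vowel of the stem is a front vowel (*donupe*, *kigaji*); -ono when the last vowel of the stem is a back vowel (*nalago*, *wanbu*, *tilura*, *ko*).
The last vowel of *dagi* is /i/, which is a front vowel, so the suffix is -wi, giving *dagiwi*.
*mo* — last vowel /o/ (a back vowel) → -ono → *moono*.

dagiwi, moono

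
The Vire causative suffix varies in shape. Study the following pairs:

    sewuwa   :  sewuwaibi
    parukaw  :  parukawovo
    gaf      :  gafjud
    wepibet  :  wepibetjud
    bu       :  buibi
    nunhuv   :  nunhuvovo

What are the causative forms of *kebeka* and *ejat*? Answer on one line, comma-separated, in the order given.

kebekaibi, ejatjud

The pattern is voicing of the final sound: -jud when the stem ends in a voiceless consonant (*gaf*, *wepibet*); -ovo when the stem ends in a voiced consonant (*parukaw*, *nunhuv*); -ibi when the stem ends in a vowel (*sewuwa*, *bu*).
*kebeka*: final sound = /a/, a vowel → -ibi → *kebekaibi*.
*ejat* — final sound /t/ (a voiceless consonant) → -jud → *ejatjud*.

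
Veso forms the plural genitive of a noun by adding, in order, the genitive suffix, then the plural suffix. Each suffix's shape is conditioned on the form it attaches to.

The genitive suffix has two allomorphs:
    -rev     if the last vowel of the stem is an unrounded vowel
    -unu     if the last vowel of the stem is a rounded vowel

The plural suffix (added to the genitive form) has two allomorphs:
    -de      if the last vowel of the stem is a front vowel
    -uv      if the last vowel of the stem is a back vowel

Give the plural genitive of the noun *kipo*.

kipounuuv

Since the last vowel of *kipo* is /o/ (a rounded vowel), it takes -unu, giving *kipounu*.
Since the last vowel of the genitive form *kipounu* is /u/ (a back vowel), it takes -uv, giving *kipounuuv*.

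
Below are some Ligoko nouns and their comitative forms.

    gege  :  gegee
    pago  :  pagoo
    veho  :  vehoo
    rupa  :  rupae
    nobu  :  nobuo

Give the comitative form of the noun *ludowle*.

Looking at the last vowel of each stem: -o when the last vowel of the stem is a rounded vowel (*pago*, *veho*, *nobu*); -e when the last vowel of the stem is an unrounded vowel (*gege*, *rupa*).
*ludowle*: last vowel = /e/, an unrounded vowel → -e → *ludowlee*.

ludowlee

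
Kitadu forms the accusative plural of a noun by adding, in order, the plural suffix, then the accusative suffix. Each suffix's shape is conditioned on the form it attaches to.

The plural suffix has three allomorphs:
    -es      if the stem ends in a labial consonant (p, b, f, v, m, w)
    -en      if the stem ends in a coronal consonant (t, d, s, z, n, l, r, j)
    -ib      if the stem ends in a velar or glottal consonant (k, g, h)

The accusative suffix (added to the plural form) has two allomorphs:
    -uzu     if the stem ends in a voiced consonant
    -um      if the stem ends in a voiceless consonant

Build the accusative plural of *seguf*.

Since the final consonant of *seguf* is /f/ (labial), it takes -es, giving *segufes*.
The final consonant of the plural form *segufes* is /s/, which is voiceless, so the accusative suffix is -um, giving *segufesum*.

segufesum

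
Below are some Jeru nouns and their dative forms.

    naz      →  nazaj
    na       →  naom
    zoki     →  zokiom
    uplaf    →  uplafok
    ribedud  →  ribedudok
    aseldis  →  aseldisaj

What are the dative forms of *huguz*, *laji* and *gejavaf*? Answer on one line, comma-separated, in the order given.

The suffix is conditioned by the final sound: -aj when the stem ends in a sibilant (*naz*, *aseldis*); -ok when the stem ends in a non-sibilant consonant (*uplaf*, *ribedud*); -om when the stem ends in a vowel (*na*, *zoki*).
*huguz* — final sound /z/ (a sibilant) → -aj → *huguzaj*.
The final sound of *laji* is /i/, which is a vowel, so the suffix is -om, giving *lajiom*.
*gejavaf*: final sound = /f/, a non-sibilant consonant → -ok → *gejavafok*.

huguzaj, lajiom, gejavafok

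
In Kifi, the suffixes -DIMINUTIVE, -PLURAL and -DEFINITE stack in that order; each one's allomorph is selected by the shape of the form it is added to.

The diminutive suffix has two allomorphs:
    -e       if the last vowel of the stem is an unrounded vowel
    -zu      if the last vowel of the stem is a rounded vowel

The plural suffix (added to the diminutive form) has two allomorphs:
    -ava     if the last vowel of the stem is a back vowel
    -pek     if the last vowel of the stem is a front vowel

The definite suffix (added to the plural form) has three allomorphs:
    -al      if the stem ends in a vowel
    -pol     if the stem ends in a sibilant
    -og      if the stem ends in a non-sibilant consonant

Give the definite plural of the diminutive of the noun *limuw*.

limuwzuavaal

*limuw* — last vowel /u/ (a rounded vowel) → -zu → *limuwzu*.
The diminutive form *limuwzu* — last vowel /u/ (a back vowel) → -ava → *limuwzuava*.
The plural form *limuwzuava*: final sound = /a/, a vowel → -al → *limuwzuavaal*.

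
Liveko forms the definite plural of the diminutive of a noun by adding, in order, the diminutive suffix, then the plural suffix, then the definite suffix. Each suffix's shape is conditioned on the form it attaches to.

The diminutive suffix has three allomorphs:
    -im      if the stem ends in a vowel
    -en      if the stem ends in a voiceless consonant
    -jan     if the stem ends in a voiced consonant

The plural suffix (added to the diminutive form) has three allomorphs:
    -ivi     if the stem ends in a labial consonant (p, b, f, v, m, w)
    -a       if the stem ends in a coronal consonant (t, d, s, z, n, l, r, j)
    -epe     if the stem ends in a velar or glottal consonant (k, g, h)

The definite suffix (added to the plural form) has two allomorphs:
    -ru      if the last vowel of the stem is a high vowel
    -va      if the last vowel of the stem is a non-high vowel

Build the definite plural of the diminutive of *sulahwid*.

Since the final sound of *sulahwid* is /d/ (a voiced consonant), it takes -jan, giving *sulahwidjan*.
Since the final consonant of the diminutive form *sulahwidjan* is /n/ (coronal), it takes -a, giving *sulahwidjana*.
The plural form *sulahwidjana* — last vowel /a/ (a non-high vowel) → -va → *sulahwidjanava*.

sulahwidjanava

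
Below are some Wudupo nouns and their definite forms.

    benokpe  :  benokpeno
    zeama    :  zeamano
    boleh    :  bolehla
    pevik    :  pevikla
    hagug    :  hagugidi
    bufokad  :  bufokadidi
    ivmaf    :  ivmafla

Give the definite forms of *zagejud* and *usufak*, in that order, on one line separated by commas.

The pattern is voicing of the final sound: -la when the stem ends in a voiceless consonant (*boleh*, *pevik*, *ivmaf*); -idi when the stem ends in a voiced consonant (*hagug*, *bufokad*); -no when the stem ends in a vowel (*benokpe*, *zeama*).
The final sound of *zagejud* is /d/, which is a voiced consonant, so the suffix is -idi, giving *zagejudidi*.
*usufak*: final sound = /k/, a voiceless consonant → -la → *usufakla*.

zagejudidi, usufakla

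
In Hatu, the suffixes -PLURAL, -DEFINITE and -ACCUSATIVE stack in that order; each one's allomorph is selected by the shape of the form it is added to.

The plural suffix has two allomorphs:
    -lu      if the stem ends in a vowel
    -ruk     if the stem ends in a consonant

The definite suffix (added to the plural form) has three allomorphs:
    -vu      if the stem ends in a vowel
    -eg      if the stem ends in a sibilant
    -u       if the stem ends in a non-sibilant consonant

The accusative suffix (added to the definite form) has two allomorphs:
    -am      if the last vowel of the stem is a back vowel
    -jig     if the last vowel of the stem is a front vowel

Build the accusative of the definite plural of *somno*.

somnoluvuam

*somno*: final sound = /o/, a vowel → -lu → *somnolu*.
The final sound of the plural form *somnolu* is /u/, which is a vowel, so the definite suffix is -vu, giving *somnoluvu*.
The definite form *somnoluvu* — last vowel /u/ (a back vowel) → -am → *somnoluvuam*.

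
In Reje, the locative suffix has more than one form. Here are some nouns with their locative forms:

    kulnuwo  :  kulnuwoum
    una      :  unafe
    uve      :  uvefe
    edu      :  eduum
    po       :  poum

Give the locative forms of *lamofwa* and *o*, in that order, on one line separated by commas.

Looking at the last vowel of each stem: -um when the last vowel of the stem is a rounded vowel (*kulnuwo*, *edu*, *po*); -fe when the last vowel of the stem is an unrounded vowel (*una*, *uve*).
*lamofwa*: last vowel = /a/, an unrounded vowel → -fe → *lamofwafe*.
The last vowel of *o* is /o/, which is a rounded vowel, so the suffix is -um, giving *oum*.

lamofwafe, oum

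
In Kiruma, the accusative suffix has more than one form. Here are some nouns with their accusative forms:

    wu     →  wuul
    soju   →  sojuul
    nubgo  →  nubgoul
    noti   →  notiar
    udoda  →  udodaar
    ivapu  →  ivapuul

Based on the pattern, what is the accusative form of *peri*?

The suffix is conditioned by the last vowel: -ul when the last vowel of the stem is a rounded vowel (*wu*, *soju*, *nubgo*, *ivapu*); -ar when the last vowel of the stem is an unrounded vowel (*noti*, *udoda*).
*peri*: last vowel = /i/, an unrounded vowel → -ar → *periar*.

periar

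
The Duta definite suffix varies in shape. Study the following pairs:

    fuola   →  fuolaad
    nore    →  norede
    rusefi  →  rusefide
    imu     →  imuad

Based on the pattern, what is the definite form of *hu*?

Looking at the last vowel of each stem: -de when the last vowel of the stem is a front vowel (*nore*, *rusefi*); -ad when the last vowel of the stem is a back vowel (*fuola*, *imu*).
Since the last vowel of *hu* is /u/ (a back vowel), it takes -ad, giving *huad*.

huad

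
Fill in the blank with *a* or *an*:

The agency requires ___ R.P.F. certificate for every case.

The indefinite article is chosen by the initial *sound* of the following word, not its spelling.
The initialism *R.P.F.* is read letter by letter; the first letter, R, is pronounced /ɑr/, which begins with a vowel sound.
So the article is *an*: The agency requires an R.P.F. certificate for every case.

an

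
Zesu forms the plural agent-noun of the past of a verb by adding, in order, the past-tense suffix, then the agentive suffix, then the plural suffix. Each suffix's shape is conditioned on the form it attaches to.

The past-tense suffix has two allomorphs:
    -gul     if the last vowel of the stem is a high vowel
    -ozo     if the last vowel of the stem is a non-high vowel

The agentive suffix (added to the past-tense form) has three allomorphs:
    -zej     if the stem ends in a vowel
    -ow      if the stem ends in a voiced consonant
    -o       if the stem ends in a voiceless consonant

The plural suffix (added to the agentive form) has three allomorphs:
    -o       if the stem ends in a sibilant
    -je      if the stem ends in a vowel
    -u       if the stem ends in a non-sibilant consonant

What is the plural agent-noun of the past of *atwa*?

atwaozozeju

*atwa*: last vowel = /a/, a non-high vowel → -ozo → *atwaozo*.
The final sound of the past-tense form *atwaozo* is /o/, which is a vowel, so the agentive suffix is -zej, giving *atwaozozej*.
The agentive form *atwaozozej*: final sound = /j/, a non-sibilant consonant → -u → *atwaozozeju*.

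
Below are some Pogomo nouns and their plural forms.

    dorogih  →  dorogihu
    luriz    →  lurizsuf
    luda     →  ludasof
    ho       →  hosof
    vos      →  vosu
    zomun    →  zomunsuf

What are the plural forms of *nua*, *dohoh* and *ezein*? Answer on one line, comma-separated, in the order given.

The suffix is conditioned by the final sound: -u when the stem ends in a voiceless consonant (*dorogih*, *vos*); -suf when the stem ends in a voiced consonant (*luriz*, *zomun*); -sof when the stem ends in a vowel (*luda*, *ho*).
*nua* — final sound /a/ (a vowel) → -sof → *nuasof*.
*dohoh* — final sound /h/ (a voiceless consonant) → -u → *dohohu*.
*ezein* — final sound /n/ (a voiced consonant) → -suf → *ezeinsuf*.

nuasof, dohohu, ezeinsuf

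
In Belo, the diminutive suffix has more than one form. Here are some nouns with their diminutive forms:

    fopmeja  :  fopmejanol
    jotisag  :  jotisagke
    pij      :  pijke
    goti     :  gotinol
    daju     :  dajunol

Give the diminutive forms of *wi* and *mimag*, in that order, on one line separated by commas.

winol, mimagke

The suffix is conditioned by the final sound: -ke when the stem ends in a consonant (*jotisag*, *pij*); -nol when the stem ends in a vowel (*fopmeja*, *goti*, *daju*).
*wi* — final sound /i/ (a vowel) → -nol → *winol*.
*mimag*: final sound = /g/, a consonant → -ke → *mimagke*.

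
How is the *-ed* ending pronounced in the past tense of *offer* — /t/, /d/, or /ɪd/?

The stem *offer* ends in a voiced sound other than /d/.
The -ed suffix is realized as /ɪd/ after /t, d/; as /t/ after other voiceless consonants; and as /d/ after other voiced sounds.
So -ed on *offer* is pronounced /d/.

/d/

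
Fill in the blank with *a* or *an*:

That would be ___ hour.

The indefinite article is chosen by the initial *sound* of the following word, not its spelling.
*hour* begins with the sound /aʊ/ (silent h) — a vowel sound.
So the article is *an*: That would be an hour.

an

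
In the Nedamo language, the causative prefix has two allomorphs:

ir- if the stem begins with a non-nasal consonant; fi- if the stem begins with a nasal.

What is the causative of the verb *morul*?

fimorul

*morul* — first consonant /m/ (a nasal) → fi- → *fimorul*.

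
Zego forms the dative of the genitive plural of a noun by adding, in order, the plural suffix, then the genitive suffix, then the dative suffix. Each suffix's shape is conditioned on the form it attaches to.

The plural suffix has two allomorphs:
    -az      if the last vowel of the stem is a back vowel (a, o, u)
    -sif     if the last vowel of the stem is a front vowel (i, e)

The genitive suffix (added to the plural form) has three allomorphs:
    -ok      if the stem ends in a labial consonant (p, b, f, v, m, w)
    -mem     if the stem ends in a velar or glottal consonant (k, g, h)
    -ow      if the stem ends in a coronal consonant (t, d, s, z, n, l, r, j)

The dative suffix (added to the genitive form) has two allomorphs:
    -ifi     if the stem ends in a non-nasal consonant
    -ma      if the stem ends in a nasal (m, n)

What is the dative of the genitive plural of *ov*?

ovazowifi

Since the last vowel of *ov* is /o/ (a back vowel), it takes -az, giving *ovaz*.
The plural form *ovaz* — final consonant /z/ (coronal) → -ow → *ovazow*.
The final consonant of the genitive form *ovazow* is /w/, which is non-nasal, so the dative suffix is -ifi, giving *ovazowifi*.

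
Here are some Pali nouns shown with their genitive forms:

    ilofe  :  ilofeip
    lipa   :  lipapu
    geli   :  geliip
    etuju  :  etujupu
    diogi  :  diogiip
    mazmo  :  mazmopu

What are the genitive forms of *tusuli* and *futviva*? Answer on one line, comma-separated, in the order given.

The pattern is front/back vowel harmony: -ip when the last vowel of the stem is a front vowel (*ilofe*, *geli*, *diogi*); -pu when the last vowel of the stem is a back vowel (*lipa*, *etuju*, *mazmo*).
Since the last vowel of *tusuli* is /i/ (a front vowel), it takes -ip, giving *tusuliip*.
*futviva*: last vowel = /a/, a back vowel → -pu → *futvivapu*.

tusuliip, futvivapu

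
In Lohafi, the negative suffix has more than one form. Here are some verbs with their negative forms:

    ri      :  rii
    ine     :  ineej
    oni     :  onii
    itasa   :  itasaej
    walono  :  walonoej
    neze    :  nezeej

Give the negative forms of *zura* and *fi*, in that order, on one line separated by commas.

The alternation tracks the last vowel of the stem — -i when the last vowel of the stem is a high vowel (*ri*, *oni*); -ej when the last vowel of the stem is a non-high vowel (*ine*, *itasa*, *walono*, *neze*).
The last vowel of *zura* is /a/, which is a non-high vowel, so the suffix is -ej, giving *zuraej*.
*fi* — last vowel /i/ (a high vowel) → -i → *fii*.

zuraej, fii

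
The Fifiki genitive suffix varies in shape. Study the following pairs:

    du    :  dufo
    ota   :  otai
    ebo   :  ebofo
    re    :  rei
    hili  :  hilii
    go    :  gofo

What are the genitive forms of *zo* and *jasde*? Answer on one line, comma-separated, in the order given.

The suffix is conditioned by the last vowel: -fo when the last vowel of the stem is a rounded vowel (*du*, *ebo*, *go*); -i when the last vowel of the stem is an unrounded vowel (*ota*, *re*, *hili*).
Since the last vowel of *zo* is /o/ (a rounded vowel), it takes -fo, giving *zofo*.
The last vowel of *jasde* is /e/, which is an unrounded vowel, so the suffix is -i, giving *jasdei*.

zofo, jasdei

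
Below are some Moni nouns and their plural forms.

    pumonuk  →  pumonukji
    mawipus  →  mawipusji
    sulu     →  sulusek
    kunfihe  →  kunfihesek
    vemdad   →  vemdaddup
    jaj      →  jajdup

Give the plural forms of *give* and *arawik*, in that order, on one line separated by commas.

Looking at the final sound of each stem: -ji when the stem ends in a voiceless consonant (*pumonuk*, *mawipus*); -dup when the stem ends in a voiced consonant (*vemdad*, *jaj*); -sek when the stem ends in a vowel (*sulu*, *kunfihe*).
*give* — final sound /e/ (a vowel) → -sek → *givesek*.
*arawik*: final sound = /k/, a voiceless consonant → -ji → *arawikji*.

givesek, arawikji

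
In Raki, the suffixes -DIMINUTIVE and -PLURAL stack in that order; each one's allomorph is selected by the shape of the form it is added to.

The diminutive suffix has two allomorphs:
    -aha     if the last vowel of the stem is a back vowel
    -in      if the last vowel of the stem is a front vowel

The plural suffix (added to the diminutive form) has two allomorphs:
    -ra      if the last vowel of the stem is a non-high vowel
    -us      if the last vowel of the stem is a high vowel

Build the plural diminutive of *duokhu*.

duokhuahara

Since the last vowel of *duokhu* is /u/ (a back vowel), it takes -aha, giving *duokhuaha*.
Since the last vowel of the diminutive form *duokhuaha* is /a/ (a non-high vowel), it takes -ra, giving *duokhuahara*.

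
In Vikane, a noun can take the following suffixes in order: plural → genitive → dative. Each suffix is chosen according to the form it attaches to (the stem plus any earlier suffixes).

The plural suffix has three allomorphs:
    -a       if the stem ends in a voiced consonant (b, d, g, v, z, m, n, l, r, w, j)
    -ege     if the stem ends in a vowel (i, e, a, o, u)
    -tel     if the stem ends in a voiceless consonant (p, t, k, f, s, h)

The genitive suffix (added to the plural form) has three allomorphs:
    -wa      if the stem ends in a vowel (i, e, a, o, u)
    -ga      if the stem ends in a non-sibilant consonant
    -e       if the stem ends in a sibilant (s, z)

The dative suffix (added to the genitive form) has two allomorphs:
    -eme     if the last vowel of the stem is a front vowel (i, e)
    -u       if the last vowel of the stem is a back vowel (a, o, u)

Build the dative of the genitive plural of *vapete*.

vapeteegewau

Since the final sound of *vapete* is /e/ (a vowel), it takes -ege, giving *vapeteege*.
The final sound of the plural form *vapeteege* is /e/, which is a vowel, so the genitive suffix is -wa, giving *vapeteegewa*.
The genitive form *vapeteegewa*: last vowel = /a/, a back vowel → -u → *vapeteegewau*.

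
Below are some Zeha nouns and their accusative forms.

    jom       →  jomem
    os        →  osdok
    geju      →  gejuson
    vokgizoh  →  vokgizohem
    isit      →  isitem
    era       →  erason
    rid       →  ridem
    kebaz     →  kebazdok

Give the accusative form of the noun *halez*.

halezdok

The pattern is sibilance of the final sound: -dok when the stem ends in a sibilant (*os*, *kebaz*); -em when the stem ends in a non-sibilant consonant (*jom*, *vokgizoh*, *isit*, *rid*); -son when the stem ends in a vowel (*geju*, *era*).
*halez*: final sound = /z/, a sibilant → -dok → *halezdok*.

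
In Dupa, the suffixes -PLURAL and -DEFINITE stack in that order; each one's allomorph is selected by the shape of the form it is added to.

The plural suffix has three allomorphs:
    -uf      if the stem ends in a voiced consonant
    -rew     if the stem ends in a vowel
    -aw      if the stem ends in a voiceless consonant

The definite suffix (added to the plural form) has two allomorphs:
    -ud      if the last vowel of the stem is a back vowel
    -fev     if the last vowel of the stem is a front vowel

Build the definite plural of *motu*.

Since the final sound of *motu* is /u/ (a vowel), it takes -rew, giving *moturew*.
The last vowel of the plural form *moturew* is /e/, which is a front vowel, so the definite suffix is -fev, giving *moturewfev*.

moturewfev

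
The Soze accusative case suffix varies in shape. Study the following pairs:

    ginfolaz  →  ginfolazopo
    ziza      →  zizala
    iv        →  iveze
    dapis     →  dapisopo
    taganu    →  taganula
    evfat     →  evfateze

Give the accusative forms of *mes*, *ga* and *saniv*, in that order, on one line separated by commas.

The alternation tracks the final sound of the stem — -opo when the stem ends in a sibilant (*ginfolaz*, *dapis*); -eze when the stem ends in a non-sibilant consonant (*iv*, *evfat*); -la when the stem ends in a vowel (*ziza*, *taganu*).
Since the final sound of *mes* is /s/ (a sibilant), it takes -opo, giving *mesopo*.
The final sound of *ga* is /a/, which is a vowel, so the suffix is -la, giving *gala*.
The final sound of *saniv* is /v/, which is a non-sibilant consonant, so the suffix is -eze, giving *saniveze*.

mesopo, gala, saniveze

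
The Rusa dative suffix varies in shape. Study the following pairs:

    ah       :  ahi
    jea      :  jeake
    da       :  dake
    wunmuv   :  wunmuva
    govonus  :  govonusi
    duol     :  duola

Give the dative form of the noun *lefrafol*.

The suffix is conditioned by the final sound: -i when the stem ends in a voiceless consonant (*ah*, *govonus*); -a when the stem ends in a voiced consonant (*wunmuv*, *duol*); -ke when the stem ends in a vowel (*jea*, *da*).
*lefrafol* — final sound /l/ (a voiced consonant) → -a → *lefrafola*.

lefrafola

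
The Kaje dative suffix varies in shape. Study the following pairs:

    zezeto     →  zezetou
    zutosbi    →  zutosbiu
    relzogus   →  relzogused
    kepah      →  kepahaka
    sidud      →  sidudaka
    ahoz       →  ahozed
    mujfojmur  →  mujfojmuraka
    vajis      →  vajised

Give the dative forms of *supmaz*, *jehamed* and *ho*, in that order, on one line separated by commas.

supmazed, jehamedaka, hou

Looking at the final sound of each stem: -ed when the stem ends in a sibilant (*relzogus*, *ahoz*, *vajis*); -aka when the stem ends in a non-sibilant consonant (*kepah*, *sidud*, *mujfojmur*); -u when the stem ends in a vowel (*zezeto*, *zutosbi*).
*supmaz* — final sound /z/ (a sibilant) → -ed → *supmazed*.
Since the final sound of *jehamed* is /d/ (a non-sibilant consonant), it takes -aka, giving *jehamedaka*.
*ho* — final sound /o/ (a vowel) → -u → *hou*.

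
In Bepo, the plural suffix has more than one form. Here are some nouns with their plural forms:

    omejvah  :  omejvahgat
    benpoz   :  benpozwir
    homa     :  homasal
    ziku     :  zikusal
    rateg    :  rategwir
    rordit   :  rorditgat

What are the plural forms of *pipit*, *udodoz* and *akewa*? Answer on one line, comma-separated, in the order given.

pipitgat, udodozwir, akewasal

The pattern is voicing of the final sound: -gat when the stem ends in a voiceless consonant (*omejvah*, *rordit*); -wir when the stem ends in a voiced consonant (*benpoz*, *rateg*); -sal when the stem ends in a vowel (*homa*, *ziku*).
Since the final sound of *pipit* is /t/ (a voiceless consonant), it takes -gat, giving *pipitgat*.
The final sound of *udodoz* is /z/, which is a voiced consonant, so the suffix is -wir, giving *udodozwir*.
*akewa* — final sound /a/ (a vowel) → -sal → *akewasal*.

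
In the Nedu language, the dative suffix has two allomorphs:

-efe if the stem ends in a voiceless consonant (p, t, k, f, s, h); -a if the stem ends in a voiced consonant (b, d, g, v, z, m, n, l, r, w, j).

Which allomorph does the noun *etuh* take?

-efe

The final consonant of *etuh* is /h/, which is voiceless, so the suffix is -efe.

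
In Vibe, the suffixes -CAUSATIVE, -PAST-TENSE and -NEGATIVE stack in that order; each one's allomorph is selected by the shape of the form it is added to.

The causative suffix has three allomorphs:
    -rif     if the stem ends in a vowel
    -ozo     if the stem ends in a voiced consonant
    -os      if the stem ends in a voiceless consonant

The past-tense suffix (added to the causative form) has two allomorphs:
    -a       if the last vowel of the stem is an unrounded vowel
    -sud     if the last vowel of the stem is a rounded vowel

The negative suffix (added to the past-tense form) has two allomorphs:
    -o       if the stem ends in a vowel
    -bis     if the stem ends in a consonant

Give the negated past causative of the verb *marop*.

*marop*: final sound = /p/, a voiceless consonant → -os → *maropos*.
Since the last vowel of the causative form *maropos* is /o/ (a rounded vowel), it takes -sud, giving *maropossud*.
The past-tense form *maropossud* — final sound /d/ (a consonant) → -bis → *maropossudbis*.

maropossudbis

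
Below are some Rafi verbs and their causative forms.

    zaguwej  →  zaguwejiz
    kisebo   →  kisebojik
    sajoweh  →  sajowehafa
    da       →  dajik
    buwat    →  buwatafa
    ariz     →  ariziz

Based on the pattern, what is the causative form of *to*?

tojik

Looking at the final sound of each stem: -afa when the stem ends in a voiceless consonant (*sajoweh*, *buwat*); -iz when the stem ends in a voiced consonant (*zaguwej*, *ariz*); -jik when the stem ends in a vowel (*kisebo*, *da*).
*to*: final sound = /o/, a vowel → -jik → *tojik*.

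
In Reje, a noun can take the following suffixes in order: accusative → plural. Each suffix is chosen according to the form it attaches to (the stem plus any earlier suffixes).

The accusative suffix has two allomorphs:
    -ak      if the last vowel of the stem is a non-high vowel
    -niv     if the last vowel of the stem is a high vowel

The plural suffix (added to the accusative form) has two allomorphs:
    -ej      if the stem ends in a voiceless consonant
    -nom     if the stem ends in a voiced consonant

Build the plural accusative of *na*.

Since the last vowel of *na* is /a/ (a non-high vowel), it takes -ak, giving *naak*.
Since the final consonant of the accusative form *naak* is /k/ (voiceless), it takes -ej, giving *naakej*.

naakej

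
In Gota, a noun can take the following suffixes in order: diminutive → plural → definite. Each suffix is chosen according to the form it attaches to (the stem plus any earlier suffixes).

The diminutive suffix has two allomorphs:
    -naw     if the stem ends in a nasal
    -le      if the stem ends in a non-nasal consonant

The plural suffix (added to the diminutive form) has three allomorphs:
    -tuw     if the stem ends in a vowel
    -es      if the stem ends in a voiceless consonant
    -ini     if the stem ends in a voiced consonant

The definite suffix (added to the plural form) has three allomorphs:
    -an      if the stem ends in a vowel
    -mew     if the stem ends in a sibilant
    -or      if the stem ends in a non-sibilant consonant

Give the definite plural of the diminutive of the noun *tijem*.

The final consonant of *tijem* is /m/, which is a nasal, so the diminutive suffix is -naw, giving *tijemnaw*.
The diminutive form *tijemnaw*: final sound = /w/, a voiced consonant → -ini → *tijemnawini*.
The plural form *tijemnawini* — final sound /i/ (a vowel) → -an → *tijemnawinian*.

tijemnawinian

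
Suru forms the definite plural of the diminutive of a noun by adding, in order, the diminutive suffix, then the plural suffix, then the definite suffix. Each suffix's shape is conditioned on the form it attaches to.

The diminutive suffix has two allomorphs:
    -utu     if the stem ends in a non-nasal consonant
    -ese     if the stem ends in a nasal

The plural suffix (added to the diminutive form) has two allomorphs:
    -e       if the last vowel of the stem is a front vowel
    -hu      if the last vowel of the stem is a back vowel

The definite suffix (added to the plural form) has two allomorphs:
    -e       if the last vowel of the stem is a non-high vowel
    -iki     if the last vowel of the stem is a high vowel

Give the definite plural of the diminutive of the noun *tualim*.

tualimeseee

The final consonant of *tualim* is /m/, which is a nasal, so the diminutive suffix is -ese, giving *tualimese*.
The diminutive form *tualimese* — last vowel /e/ (a front vowel) → -e → *tualimesee*.
The plural form *tualimesee*: last vowel = /e/, a non-high vowel → -e → *tualimeseee*.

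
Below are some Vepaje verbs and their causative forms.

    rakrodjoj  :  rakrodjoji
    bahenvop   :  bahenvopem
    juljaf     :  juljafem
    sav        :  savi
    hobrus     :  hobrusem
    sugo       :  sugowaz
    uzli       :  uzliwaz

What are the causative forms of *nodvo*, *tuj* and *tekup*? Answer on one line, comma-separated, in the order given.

The suffix is conditioned by the final sound: -em when the stem ends in a voiceless consonant (*bahenvop*, *juljaf*, *hobrus*); -i when the stem ends in a voiced consonant (*rakrodjoj*, *sav*); -waz when the stem ends in a vowel (*sugo*, *uzli*).
Since the final sound of *nodvo* is /o/ (a vowel), it takes -waz, giving *nodvowaz*.
The final sound of *tuj* is /j/, which is a voiced consonant, so the suffix is -i, giving *tuji*.
*tekup*: final sound = /p/, a voiceless consonant → -em → *tekupem*.

nodvowaz, tuji, tekupem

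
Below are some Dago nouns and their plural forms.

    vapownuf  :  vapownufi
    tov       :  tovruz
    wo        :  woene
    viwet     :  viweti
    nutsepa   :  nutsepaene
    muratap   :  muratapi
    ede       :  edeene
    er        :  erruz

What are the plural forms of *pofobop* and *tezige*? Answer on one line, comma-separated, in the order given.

The alternation tracks the final sound of the stem — -i when the stem ends in a voiceless consonant (*vapownuf*, *viwet*, *muratap*); -ruz when the stem ends in a voiced consonant (*tov*, *er*); -ene when the stem ends in a vowel (*wo*, *nutsepa*, *ede*).
*pofobop*: final sound = /p/, a voiceless consonant → -i → *pofobopi*.
The final sound of *tezige* is /e/, which is a vowel, so the suffix is -ene, giving *tezigeene*.

pofobopi, tezigeene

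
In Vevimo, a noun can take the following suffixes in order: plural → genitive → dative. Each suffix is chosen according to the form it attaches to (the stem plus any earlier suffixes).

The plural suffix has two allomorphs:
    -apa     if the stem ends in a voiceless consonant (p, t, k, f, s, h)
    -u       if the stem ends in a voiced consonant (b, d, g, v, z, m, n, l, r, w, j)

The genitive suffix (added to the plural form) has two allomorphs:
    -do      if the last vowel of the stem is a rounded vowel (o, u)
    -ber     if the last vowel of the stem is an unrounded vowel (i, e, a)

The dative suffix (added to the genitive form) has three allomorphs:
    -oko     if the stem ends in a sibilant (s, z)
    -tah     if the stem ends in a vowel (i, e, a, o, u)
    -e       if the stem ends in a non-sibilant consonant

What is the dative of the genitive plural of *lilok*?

lilokapabere

Since the final consonant of *lilok* is /k/ (voiceless), it takes -apa, giving *lilokapa*.
The last vowel of the plural form *lilokapa* is /a/, which is an unrounded vowel, so the genitive suffix is -ber, giving *lilokapaber*.
The genitive form *lilokapaber*: final sound = /r/, a non-sibilant consonant → -e → *lilokapabere*.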